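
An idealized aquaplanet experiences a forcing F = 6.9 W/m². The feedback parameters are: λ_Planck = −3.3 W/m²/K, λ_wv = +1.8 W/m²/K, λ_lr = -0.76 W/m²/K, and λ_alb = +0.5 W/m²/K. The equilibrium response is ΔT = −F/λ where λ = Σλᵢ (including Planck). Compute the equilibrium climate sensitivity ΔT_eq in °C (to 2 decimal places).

Net feedback parameter λ = (−3.3) + (+1.8) + (-0.76) + (+0.5) = -1.76 W/m²/K.
ΔT = −F/λ = −6.9/(-1.76) = 3.92 °C.

3.92 °C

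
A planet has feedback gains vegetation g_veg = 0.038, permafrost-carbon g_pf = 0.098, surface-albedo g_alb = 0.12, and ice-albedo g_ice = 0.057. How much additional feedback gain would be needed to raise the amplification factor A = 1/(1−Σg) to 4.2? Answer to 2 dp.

Current total gain = 0.313.
Target gain for A = 4.2: g* = 1 − 1/4.2 = 0.7619.
Additional gain needed = 0.7619 − 0.313 = 0.45.

0.45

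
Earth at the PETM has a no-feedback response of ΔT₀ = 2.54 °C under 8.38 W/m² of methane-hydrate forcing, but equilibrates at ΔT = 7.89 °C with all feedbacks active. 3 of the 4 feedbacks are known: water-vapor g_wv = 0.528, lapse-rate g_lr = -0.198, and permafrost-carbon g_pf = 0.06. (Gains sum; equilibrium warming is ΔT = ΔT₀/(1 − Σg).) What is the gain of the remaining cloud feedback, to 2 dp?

0.29

Amplification A = ΔT/ΔT₀ = 7.89/2.54 = 3.106.
Total gain g = 1 − 1/A = 1 − 1/3.106 = 0.678.
Known gains sum to 0.528 − 0.198 + 0.06 = 0.39.
g_cld = 0.678 − 0.39 = 0.29.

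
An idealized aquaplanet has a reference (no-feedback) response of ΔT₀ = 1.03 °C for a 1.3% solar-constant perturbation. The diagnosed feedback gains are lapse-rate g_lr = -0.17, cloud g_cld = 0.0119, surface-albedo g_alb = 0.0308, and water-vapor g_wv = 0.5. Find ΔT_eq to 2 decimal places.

1.64 °C

Total gain g = -0.17 + 0.0119 + 0.0308 + 0.5 = 0.3727.
Amplification A = 1/(1 − 0.3727) = 1.594.
ΔT = 1.03 × 1.594 = 1.64 °C.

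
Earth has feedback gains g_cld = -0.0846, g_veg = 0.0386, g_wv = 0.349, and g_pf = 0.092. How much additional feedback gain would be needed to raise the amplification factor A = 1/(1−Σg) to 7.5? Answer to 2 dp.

Current total gain = 0.395.
Target gain for A = 7.5: g* = 1 − 1/7.5 = 0.8667.
Additional gain needed = 0.8667 − 0.395 = 0.47.

0.47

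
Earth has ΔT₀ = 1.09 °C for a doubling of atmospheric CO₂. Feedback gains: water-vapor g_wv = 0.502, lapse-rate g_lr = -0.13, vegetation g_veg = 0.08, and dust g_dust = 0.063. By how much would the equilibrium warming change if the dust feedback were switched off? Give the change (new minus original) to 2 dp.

-0.26 °C

Original: g = 0.515, ΔT = 1.09/(1−0.515) = 2.2474 °C.
Without dust: g' = 0.452, ΔT' = 1.09/(1−0.452) = 1.9891 °C.
Change = 1.9891 − 2.2474 = -0.26 °C.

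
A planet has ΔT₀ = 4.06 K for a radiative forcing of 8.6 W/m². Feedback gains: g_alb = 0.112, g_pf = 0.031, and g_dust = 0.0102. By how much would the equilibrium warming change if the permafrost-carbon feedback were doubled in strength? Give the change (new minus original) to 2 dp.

0.18 K

Original: g = 0.1532, ΔT = 4.06/(1−0.1532) = 4.7945 K.
With doubled permafrost-carbon: g' = 0.1842, ΔT' = 4.06/(1−0.1842) = 4.9767 K.
Change = 4.9767 − 4.7945 = 0.18 K.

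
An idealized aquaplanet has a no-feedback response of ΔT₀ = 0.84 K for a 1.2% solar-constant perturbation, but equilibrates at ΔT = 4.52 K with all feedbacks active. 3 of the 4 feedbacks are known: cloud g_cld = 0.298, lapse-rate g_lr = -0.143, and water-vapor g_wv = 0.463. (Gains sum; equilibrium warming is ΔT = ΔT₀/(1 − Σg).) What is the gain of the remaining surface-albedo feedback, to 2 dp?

0.20

Amplification A = ΔT/ΔT₀ = 4.52/0.84 = 5.381.
Total gain g = 1 − 1/A = 1 − 1/5.381 = 0.8142.
Known gains sum to 0.298 − 0.143 + 0.463 = 0.618.
g_alb = 0.8142 − 0.618 = 0.20.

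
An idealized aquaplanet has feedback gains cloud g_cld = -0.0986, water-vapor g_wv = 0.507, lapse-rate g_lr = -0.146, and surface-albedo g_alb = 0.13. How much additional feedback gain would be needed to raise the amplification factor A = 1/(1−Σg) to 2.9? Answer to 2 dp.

Current total gain = 0.3924.
Target gain for A = 2.9: g* = 1 − 1/2.9 = 0.6552.
Additional gain needed = 0.6552 − 0.3924 = 0.26.

0.26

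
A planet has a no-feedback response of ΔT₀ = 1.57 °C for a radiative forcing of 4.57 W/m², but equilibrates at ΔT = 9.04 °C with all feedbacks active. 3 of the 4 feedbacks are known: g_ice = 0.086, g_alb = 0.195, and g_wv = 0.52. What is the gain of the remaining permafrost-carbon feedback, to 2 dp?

Amplification A = ΔT/ΔT₀ = 9.04/1.57 = 5.758.
Total gain g = 1 − 1/A = 1 − 1/5.758 = 0.8263.
Known gains sum to 0.086 + 0.195 + 0.52 = 0.801.
g_pf = 0.8263 − 0.801 = 0.03.

0.03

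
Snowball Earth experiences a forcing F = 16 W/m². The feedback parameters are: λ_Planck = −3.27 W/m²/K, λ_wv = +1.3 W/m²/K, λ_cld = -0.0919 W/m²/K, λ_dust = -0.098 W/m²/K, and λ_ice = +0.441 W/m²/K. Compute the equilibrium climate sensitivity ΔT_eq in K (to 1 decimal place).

Net feedback parameter λ = (−3.27) + (+1.3) + (-0.0919) + (-0.098) + (+0.441) = -1.7189 W/m²/K.
ΔT = −F/λ = −16/(-1.7189) = 9.3 K.

9.3 K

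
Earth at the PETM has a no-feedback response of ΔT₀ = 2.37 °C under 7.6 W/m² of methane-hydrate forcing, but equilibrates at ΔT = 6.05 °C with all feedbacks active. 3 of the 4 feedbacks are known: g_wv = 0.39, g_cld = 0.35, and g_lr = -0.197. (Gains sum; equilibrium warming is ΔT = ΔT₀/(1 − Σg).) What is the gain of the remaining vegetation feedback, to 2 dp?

0.07

Amplification A = ΔT/ΔT₀ = 6.05/2.37 = 2.553.
Total gain g = 1 − 1/A = 1 − 1/2.553 = 0.6083.
Known gains sum to 0.39 + 0.35 − 0.197 = 0.543.
g_veg = 0.6083 − 0.543 = 0.07.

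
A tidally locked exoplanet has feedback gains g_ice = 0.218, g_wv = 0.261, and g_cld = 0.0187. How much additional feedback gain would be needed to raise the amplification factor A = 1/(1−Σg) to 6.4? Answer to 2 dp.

0.35

Current total gain = 0.4977.
Target gain for A = 6.4: g* = 1 − 1/6.4 = 0.8438.
Additional gain needed = 0.8438 − 0.4977 = 0.35.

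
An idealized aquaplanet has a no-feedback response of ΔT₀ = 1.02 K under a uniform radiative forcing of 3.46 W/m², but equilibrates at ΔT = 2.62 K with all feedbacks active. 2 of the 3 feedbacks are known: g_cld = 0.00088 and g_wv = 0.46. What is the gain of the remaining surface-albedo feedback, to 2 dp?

0.15

Amplification A = ΔT/ΔT₀ = 2.62/1.02 = 2.569.
Total gain g = 1 − 1/A = 1 − 1/2.569 = 0.6107.
Known gains sum to 0.00088 + 0.46 = 0.46088.
g_alb = 0.6107 − 0.46088 = 0.15.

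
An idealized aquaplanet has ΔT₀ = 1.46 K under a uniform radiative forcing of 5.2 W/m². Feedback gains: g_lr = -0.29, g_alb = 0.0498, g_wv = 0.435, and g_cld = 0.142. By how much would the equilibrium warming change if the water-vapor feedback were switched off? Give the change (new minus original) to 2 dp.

Original: g = 0.3368, ΔT = 1.46/(1−0.3368) = 2.2014 K.
Without water-vapor: g' = -0.0982, ΔT' = 1.46/(1+0.0982) = 1.3294 K.
Change = 1.3294 − 2.2014 = -0.87 K.

-0.87 K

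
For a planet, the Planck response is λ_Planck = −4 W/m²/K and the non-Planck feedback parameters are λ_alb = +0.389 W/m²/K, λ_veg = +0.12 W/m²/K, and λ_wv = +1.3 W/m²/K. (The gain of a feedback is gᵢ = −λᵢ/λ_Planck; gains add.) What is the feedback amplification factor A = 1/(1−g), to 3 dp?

Convert to gains: g_alb = 0.389/4 = 0.09725; g_veg = 0.12/4 = 0.03; g_wv = 1.3/4 = 0.325.
Total gain g = 0.45225.
A = 1/(1 − 0.45225) = 1.826.

1.826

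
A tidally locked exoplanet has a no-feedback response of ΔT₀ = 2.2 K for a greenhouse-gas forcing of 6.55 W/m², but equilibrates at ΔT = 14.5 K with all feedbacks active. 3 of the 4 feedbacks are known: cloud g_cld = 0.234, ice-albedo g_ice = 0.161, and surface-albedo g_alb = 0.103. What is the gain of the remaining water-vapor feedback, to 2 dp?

0.35

Amplification A = ΔT/ΔT₀ = 14.5/2.2 = 6.591.
Total gain g = 1 − 1/A = 1 − 1/6.591 = 0.8483.
Known gains sum to 0.234 + 0.161 + 0.103 = 0.498.
g_wv = 0.8483 − 0.498 = 0.35.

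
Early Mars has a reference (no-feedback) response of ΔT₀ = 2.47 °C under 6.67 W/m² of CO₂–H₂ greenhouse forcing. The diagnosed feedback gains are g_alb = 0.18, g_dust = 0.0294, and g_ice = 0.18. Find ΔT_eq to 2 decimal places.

4.05 °C

Total gain g = 0.18 + 0.0294 + 0.18 = 0.3894.
Amplification A = 1/(1 − 0.3894) = 1.638.
ΔT = 2.47 × 1.638 = 4.05 °C.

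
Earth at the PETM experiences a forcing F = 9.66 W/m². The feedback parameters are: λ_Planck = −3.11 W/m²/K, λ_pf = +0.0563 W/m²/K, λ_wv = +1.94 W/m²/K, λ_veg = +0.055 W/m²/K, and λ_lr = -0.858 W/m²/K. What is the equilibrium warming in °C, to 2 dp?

5.04 °C

Net feedback parameter λ = (−3.11) + (+0.0563) + (+1.94) + (+0.055) + (-0.858) = -1.9167 W/m²/K.
ΔT = −F/λ = −9.66/(-1.9167) = 5.04 °C.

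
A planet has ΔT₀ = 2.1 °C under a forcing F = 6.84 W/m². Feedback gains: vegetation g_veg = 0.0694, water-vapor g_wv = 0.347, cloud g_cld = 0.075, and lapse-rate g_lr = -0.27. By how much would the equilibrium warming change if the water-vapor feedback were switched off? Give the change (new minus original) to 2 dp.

Original: g = 0.2214, ΔT = 2.1/(1−0.2214) = 2.6971 °C.
Without water-vapor: g' = -0.1256, ΔT' = 2.1/(1+0.1256) = 1.8657 °C.
Change = 1.8657 − 2.6971 = -0.83 °C.

-0.83 °C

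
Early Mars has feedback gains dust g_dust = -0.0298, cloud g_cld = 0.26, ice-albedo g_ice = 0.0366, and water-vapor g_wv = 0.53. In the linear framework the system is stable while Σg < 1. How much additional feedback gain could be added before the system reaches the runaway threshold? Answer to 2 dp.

0.20

Current total gain = -0.0298 + 0.26 + 0.0366 + 0.53 = 0.7968.
Margin to runaway = 1 − 0.7968 = 0.20.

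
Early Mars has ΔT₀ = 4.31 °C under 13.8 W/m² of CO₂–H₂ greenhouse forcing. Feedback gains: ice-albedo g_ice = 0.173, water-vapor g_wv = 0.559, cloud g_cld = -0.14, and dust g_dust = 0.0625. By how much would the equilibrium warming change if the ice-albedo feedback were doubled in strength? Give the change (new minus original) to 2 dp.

12.51 °C

Original: g = 0.6545, ΔT = 4.31/(1−0.6545) = 12.4747 °C.
With doubled ice-albedo: g' = 0.8275, ΔT' = 4.31/(1−0.8275) = 24.9855 °C.
Change = 24.9855 − 12.4747 = 12.51 °C.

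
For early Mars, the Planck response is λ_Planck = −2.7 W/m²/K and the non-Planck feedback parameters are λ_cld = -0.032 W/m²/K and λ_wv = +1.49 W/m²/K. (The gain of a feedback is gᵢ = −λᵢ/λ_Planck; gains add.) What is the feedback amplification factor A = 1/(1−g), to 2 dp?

2.17

Convert to gains: g_cld = -0.032/2.7 = -0.01185; g_wv = 1.49/2.7 = 0.5519.
Total gain g = 0.54005.
A = 1/(1 − 0.54005) = 2.17.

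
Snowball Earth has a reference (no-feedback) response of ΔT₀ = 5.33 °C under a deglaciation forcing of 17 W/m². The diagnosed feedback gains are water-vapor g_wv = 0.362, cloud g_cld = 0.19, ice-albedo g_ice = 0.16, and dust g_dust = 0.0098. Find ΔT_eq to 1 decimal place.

Total gain g = 0.362 + 0.19 + 0.16 + 0.0098 = 0.7218.
Amplification A = 1/(1 − 0.7218) = 3.595.
ΔT = 5.33 × 3.595 = 19.2 °C.

19.2 °C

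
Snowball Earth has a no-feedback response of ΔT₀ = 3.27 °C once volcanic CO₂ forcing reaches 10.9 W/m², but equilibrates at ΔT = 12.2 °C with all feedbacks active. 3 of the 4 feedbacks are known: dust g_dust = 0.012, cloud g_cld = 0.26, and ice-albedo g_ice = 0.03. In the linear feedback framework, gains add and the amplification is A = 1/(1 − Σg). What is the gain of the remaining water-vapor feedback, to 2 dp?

0.43

Amplification A = ΔT/ΔT₀ = 12.2/3.27 = 3.731.
Total gain g = 1 − 1/A = 1 − 1/3.731 = 0.732.
Known gains sum to 0.012 + 0.26 + 0.03 = 0.302.
g_wv = 0.732 − 0.302 = 0.43.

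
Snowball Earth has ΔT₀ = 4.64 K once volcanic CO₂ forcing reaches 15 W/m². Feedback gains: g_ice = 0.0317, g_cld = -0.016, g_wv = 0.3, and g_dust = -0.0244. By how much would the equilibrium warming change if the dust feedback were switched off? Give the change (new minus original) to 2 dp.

Original: g = 0.2913, ΔT = 4.64/(1−0.2913) = 6.5472 K.
Without dust: g' = 0.3157, ΔT' = 4.64/(1−0.3157) = 6.7807 K.
Change = 6.7807 − 6.5472 = 0.23 K.

0.23 K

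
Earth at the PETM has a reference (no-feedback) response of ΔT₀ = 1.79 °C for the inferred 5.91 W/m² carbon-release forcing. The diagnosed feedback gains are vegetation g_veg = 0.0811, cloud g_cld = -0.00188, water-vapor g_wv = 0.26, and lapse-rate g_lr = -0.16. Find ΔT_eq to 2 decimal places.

Total gain g = 0.0811 − 0.00188 + 0.26 − 0.16 = 0.17922.
Amplification A = 1/(1 − 0.17922) = 1.218.
ΔT = 1.79 × 1.218 = 2.18 °C.

2.18 °C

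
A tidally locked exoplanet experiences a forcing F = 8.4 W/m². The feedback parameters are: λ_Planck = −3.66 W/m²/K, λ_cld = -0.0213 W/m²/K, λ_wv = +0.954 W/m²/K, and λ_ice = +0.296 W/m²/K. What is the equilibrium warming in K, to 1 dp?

Net feedback parameter λ = (−3.66) + (-0.0213) + (+0.954) + (+0.296) = -2.4313 W/m²/K.
ΔT = −F/λ = −8.4/(-2.4313) = 3.5 K.

3.5 K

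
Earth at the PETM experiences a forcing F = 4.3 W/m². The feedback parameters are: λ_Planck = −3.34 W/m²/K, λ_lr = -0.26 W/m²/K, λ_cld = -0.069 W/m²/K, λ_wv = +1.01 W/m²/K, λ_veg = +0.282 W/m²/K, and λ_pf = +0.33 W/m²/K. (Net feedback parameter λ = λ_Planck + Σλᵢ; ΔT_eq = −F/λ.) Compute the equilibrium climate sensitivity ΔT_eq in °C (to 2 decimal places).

2.10 °C

Net feedback parameter λ = (−3.34) + (-0.26) + (-0.069) + (+1.01) + (+0.282) + (+0.33) = -2.047 W/m²/K.
ΔT = −F/λ = −4.3/(-2.047) = 2.10 °C.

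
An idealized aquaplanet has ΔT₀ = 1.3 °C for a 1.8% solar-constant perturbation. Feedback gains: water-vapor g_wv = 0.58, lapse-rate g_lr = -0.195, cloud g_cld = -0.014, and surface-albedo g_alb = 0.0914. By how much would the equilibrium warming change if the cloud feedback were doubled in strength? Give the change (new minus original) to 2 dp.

-0.06 °C

Original: g = 0.4624, ΔT = 1.3/(1−0.4624) = 2.4182 °C.
With doubled cloud: g' = 0.4484, ΔT' = 1.3/(1−0.4484) = 2.3568 °C.
Change = 2.3568 − 2.4182 = -0.06 °C.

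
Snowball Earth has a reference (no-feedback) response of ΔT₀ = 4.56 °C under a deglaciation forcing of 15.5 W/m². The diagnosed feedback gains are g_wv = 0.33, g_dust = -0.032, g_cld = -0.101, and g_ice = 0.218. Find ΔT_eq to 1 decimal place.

7.8 °C

Total gain g = 0.33 − 0.032 − 0.101 + 0.218 = 0.415.
Amplification A = 1/(1 − 0.415) = 1.709.
ΔT = 4.56 × 1.709 = 7.8 °C.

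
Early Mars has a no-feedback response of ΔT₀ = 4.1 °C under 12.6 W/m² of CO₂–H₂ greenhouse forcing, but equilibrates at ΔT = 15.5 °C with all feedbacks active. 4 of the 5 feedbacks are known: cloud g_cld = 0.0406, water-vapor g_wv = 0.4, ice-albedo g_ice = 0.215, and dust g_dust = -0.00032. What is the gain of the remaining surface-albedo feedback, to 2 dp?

0.08

Amplification A = ΔT/ΔT₀ = 15.5/4.1 = 3.78.
Total gain g = 1 − 1/A = 1 − 1/3.78 = 0.7354.
Known gains sum to 0.0406 + 0.4 + 0.215 − 0.00032 = 0.65528.
g_alb = 0.7354 − 0.65528 = 0.08.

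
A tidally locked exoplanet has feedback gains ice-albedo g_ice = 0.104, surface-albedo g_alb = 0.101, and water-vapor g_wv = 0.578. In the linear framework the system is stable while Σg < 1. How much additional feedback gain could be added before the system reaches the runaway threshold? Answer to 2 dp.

0.22

Current total gain = 0.104 + 0.101 + 0.578 = 0.783.
Margin to runaway = 1 − 0.783 = 0.22.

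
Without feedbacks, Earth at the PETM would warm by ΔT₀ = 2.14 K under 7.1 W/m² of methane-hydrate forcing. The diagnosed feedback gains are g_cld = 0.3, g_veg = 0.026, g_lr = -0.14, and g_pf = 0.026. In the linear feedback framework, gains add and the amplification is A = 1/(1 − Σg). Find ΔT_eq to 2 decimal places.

Total gain g = 0.3 + 0.026 − 0.14 + 0.026 = 0.212.
Amplification A = 1/(1 − 0.212) = 1.269.
ΔT = 2.14 × 1.269 = 2.72 K.

2.72 K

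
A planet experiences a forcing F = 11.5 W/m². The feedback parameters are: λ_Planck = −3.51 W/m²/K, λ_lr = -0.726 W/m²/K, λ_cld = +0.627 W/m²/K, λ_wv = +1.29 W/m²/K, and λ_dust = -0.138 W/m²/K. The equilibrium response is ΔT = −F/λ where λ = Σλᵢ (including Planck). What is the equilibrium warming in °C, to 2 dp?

4.68 °C

Net feedback parameter λ = (−3.51) + (-0.726) + (+0.627) + (+1.29) + (-0.138) = -2.457 W/m²/K.
ΔT = −F/λ = −11.5/(-2.457) = 4.68 °C.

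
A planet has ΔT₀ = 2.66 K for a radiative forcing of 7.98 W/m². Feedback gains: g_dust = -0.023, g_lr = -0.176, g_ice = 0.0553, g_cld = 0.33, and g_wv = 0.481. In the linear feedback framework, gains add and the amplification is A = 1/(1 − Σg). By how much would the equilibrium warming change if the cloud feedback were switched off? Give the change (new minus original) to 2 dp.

-3.98 K

Original: g = 0.6673, ΔT = 2.66/(1−0.6673) = 7.9952 K.
Without cloud: g' = 0.3373, ΔT' = 2.66/(1−0.3373) = 4.0139 K.
Change = 4.0139 − 7.9952 = -3.98 K.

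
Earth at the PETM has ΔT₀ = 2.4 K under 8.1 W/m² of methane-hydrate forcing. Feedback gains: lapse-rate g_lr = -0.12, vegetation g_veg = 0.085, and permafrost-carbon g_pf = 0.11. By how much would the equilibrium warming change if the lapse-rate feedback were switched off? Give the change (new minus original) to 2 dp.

Original: g = 0.075, ΔT = 2.4/(1−0.075) = 2.5946 K.
Without lapse-rate: g' = 0.195, ΔT' = 2.4/(1−0.195) = 2.9814 K.
Change = 2.9814 − 2.5946 = 0.39 K.

0.39 K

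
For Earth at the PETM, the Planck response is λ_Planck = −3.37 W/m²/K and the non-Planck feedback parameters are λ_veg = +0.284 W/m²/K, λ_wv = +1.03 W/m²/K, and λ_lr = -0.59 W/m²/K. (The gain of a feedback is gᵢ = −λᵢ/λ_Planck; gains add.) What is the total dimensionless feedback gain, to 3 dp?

Convert to gains: g_veg = 0.284/3.37 = 0.08427; g_wv = 1.03/3.37 = 0.3056; g_lr = -0.59/3.37 = -0.1751.
Total gain g = 0.21477.

0.215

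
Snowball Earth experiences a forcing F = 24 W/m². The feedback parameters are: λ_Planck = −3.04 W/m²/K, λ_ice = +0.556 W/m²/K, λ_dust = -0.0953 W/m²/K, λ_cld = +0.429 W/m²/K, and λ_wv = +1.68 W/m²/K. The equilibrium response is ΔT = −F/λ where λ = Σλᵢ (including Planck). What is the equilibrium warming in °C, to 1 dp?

51.0 °C

Net feedback parameter λ = (−3.04) + (+0.556) + (-0.0953) + (+0.429) + (+1.68) = -0.4703 W/m²/K.
ΔT = −F/λ = −24/(-0.4703) = 51.0 °C.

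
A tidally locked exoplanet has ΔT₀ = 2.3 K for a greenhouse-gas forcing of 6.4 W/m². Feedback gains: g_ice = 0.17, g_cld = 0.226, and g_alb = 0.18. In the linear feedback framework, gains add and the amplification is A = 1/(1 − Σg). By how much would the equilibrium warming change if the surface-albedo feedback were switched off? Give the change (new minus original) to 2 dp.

Original: g = 0.576, ΔT = 2.3/(1−0.576) = 5.4245 K.
Without surface-albedo: g' = 0.396, ΔT' = 2.3/(1−0.396) = 3.8079 K.
Change = 3.8079 − 5.4245 = -1.62 K.

-1.62 K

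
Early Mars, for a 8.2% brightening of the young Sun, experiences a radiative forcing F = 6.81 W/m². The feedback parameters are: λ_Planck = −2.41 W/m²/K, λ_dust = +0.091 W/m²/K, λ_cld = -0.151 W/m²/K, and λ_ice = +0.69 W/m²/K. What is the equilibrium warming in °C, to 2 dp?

Net feedback parameter λ = (−2.41) + (+0.091) + (-0.151) + (+0.69) = -1.78 W/m²/K.
ΔT = −F/λ = −6.81/(-1.78) = 3.83 °C.

3.83 °C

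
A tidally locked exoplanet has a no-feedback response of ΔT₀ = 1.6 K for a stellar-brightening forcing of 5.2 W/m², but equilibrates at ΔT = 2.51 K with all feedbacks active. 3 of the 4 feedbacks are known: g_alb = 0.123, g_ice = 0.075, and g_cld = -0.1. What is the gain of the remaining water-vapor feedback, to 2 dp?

Amplification A = ΔT/ΔT₀ = 2.51/1.6 = 1.569.
Total gain g = 1 − 1/A = 1 − 1/1.569 = 0.3627.
Known gains sum to 0.123 + 0.075 − 0.1 = 0.098.
g_wv = 0.3627 − 0.098 = 0.26.

0.26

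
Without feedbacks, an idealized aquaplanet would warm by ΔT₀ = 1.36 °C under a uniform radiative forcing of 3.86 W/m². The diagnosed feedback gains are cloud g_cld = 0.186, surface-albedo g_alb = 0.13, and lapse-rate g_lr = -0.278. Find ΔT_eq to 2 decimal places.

1.41 °C

Total gain g = 0.186 + 0.13 − 0.278 = 0.038.
Amplification A = 1/(1 − 0.038) = 1.04.
ΔT = 1.36 × 1.04 = 1.41 °C.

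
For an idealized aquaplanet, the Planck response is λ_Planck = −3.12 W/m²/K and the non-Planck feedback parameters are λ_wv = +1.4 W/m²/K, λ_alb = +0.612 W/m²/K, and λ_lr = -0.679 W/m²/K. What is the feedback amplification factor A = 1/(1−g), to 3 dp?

1.746

Convert to gains: g_wv = 1.4/3.12 = 0.4487; g_alb = 0.612/3.12 = 0.1962; g_lr = -0.679/3.12 = -0.2176.
Total gain g = 0.4273.
A = 1/(1 − 0.4273) = 1.746.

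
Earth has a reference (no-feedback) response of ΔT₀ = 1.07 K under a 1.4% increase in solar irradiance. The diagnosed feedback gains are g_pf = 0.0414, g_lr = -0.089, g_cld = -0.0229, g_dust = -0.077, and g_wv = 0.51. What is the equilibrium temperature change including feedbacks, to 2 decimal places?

Total gain g = 0.0414 − 0.089 − 0.0229 − 0.077 + 0.51 = 0.3625.
Amplification A = 1/(1 − 0.3625) = 1.569.
ΔT = 1.07 × 1.569 = 1.68 K.

1.68 K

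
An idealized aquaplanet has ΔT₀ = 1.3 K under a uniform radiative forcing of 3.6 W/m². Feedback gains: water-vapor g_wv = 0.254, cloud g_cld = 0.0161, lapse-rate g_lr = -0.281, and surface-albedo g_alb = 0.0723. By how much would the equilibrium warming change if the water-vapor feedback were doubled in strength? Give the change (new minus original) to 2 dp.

0.51 K

Original: g = 0.0614, ΔT = 1.3/(1−0.0614) = 1.3850 K.
With doubled water-vapor: g' = 0.3154, ΔT' = 1.3/(1−0.3154) = 1.8989 K.
Change = 1.8989 − 1.3850 = 0.51 K.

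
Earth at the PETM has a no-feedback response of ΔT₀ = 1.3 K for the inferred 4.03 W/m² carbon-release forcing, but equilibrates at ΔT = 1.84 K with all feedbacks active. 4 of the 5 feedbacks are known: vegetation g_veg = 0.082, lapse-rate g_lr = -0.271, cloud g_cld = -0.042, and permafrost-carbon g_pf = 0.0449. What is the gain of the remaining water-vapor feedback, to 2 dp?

Amplification A = ΔT/ΔT₀ = 1.84/1.3 = 1.415.
Total gain g = 1 − 1/A = 1 − 1/1.415 = 0.2933.
Known gains sum to 0.082 − 0.271 − 0.042 + 0.0449 = -0.1861.
g_wv = 0.2933 + 0.1861 = 0.48.

0.48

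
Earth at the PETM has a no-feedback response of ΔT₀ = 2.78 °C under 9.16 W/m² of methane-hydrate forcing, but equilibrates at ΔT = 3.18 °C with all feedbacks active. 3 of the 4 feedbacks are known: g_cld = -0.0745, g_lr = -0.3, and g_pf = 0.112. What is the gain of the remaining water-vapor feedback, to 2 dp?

0.39

Amplification A = ΔT/ΔT₀ = 3.18/2.78 = 1.144.
Total gain g = 1 − 1/A = 1 − 1/1.144 = 0.1259.
Known gains sum to -0.0745 − 0.3 + 0.112 = -0.2625.
g_wv = 0.1259 + 0.2625 = 0.39.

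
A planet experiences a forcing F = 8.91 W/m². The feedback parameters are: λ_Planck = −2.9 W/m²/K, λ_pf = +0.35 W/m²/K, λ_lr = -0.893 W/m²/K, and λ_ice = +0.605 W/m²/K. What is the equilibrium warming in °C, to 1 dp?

3.1 °C

Net feedback parameter λ = (−2.9) + (+0.35) + (-0.893) + (+0.605) = -2.838 W/m²/K.
ΔT = −F/λ = −8.91/(-2.838) = 3.1 °C.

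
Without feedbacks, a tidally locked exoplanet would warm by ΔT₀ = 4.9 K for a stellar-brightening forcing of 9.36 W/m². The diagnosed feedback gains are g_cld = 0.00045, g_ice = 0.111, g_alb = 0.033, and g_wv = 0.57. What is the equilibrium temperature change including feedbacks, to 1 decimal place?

Total gain g = 0.00045 + 0.111 + 0.033 + 0.57 = 0.71445.
Amplification A = 1/(1 − 0.71445) = 3.502.
ΔT = 4.9 × 3.502 = 17.2 K.

17.2 K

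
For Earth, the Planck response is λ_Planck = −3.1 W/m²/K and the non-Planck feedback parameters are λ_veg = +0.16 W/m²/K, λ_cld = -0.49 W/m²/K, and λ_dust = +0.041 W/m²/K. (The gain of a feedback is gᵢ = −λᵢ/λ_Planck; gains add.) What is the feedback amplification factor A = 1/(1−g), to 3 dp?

Convert to gains: g_veg = 0.16/3.1 = 0.05161; g_cld = -0.49/3.1 = -0.1581; g_dust = 0.041/3.1 = 0.01323.
Total gain g = -0.09326.
A = 1/(1 + 0.09326) = 0.915.

0.915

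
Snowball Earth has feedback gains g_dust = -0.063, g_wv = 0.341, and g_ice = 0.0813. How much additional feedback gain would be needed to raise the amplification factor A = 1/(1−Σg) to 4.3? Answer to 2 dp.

Current total gain = 0.3593.
Target gain for A = 4.3: g* = 1 − 1/4.3 = 0.7674.
Additional gain needed = 0.7674 − 0.3593 = 0.41.

0.41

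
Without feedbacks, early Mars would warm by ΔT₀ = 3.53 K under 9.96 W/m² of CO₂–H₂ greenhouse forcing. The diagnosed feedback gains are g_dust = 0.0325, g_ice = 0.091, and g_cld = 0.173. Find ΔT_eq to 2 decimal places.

5.02 K

Total gain g = 0.0325 + 0.091 + 0.173 = 0.2965.
Amplification A = 1/(1 − 0.2965) = 1.421.
ΔT = 3.53 × 1.421 = 5.02 K.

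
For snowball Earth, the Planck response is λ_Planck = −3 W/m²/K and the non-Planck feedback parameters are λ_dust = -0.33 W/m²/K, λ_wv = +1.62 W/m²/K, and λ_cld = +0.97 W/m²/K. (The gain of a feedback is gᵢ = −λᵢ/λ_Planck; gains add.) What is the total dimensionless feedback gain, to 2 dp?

0.75

Convert to gains: g_dust = -0.33/3 = -0.11; g_wv = 1.62/3 = 0.54; g_cld = 0.97/3 = 0.3233.
Total gain g = 0.7533.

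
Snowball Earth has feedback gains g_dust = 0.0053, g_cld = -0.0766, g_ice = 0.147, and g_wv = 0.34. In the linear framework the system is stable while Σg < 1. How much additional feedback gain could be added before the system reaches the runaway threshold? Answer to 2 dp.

Current total gain = 0.0053 − 0.0766 + 0.147 + 0.34 = 0.4157.
Margin to runaway = 1 − 0.4157 = 0.58.

0.58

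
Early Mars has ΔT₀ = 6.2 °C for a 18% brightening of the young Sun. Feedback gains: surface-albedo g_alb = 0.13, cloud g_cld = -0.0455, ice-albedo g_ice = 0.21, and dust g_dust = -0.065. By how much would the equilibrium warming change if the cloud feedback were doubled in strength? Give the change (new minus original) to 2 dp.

-0.45 °C

Original: g = 0.2295, ΔT = 6.2/(1−0.2295) = 8.0467 °C.
With doubled cloud: g' = 0.184, ΔT' = 6.2/(1−0.184) = 7.5980 °C.
Change = 7.5980 − 8.0467 = -0.45 °C.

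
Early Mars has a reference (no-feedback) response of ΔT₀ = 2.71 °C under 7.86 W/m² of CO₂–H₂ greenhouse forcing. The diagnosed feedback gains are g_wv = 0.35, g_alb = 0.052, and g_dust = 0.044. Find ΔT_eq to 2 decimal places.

Total gain g = 0.35 + 0.052 + 0.044 = 0.446.
Amplification A = 1/(1 − 0.446) = 1.805.
ΔT = 2.71 × 1.805 = 4.89 °C.

4.89 °C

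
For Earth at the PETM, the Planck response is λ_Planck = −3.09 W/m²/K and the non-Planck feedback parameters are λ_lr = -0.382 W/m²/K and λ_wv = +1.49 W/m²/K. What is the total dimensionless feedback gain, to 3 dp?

0.359

Convert to gains: g_lr = -0.382/3.09 = -0.1236; g_wv = 1.49/3.09 = 0.4822.
Total gain g = 0.3586.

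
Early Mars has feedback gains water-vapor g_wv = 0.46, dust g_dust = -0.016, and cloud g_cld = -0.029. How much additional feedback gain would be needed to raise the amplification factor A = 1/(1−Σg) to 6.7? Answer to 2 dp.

Current total gain = 0.415.
Target gain for A = 6.7: g* = 1 − 1/6.7 = 0.8507.
Additional gain needed = 0.8507 − 0.415 = 0.44.

0.44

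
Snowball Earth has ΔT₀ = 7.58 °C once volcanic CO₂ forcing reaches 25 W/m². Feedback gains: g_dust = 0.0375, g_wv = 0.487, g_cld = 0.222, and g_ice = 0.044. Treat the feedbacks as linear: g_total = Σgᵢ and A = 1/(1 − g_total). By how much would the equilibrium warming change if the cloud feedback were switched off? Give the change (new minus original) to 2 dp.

Original: g = 0.7905, ΔT = 7.58/(1−0.7905) = 36.1814 °C.
Without cloud: g' = 0.5685, ΔT' = 7.58/(1−0.5685) = 17.5666 °C.
Change = 17.5666 − 36.1814 = -18.61 °C.

-18.61 °C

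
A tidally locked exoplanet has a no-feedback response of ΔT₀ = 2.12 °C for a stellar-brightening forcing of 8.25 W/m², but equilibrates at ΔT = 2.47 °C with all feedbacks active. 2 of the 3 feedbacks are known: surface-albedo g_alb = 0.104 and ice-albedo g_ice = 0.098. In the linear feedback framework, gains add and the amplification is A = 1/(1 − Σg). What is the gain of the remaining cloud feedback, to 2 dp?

Amplification A = ΔT/ΔT₀ = 2.47/2.12 = 1.165.
Total gain g = 1 − 1/A = 1 − 1/1.165 = 0.1416.
Known gains sum to 0.104 + 0.098 = 0.202.
g_cld = 0.1416 − 0.202 = -0.06.

-0.06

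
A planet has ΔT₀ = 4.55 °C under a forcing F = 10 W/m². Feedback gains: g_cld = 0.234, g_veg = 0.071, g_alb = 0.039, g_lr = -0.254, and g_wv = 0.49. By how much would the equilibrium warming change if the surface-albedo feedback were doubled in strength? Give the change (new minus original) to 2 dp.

1.11 °C

Original: g = 0.58, ΔT = 4.55/(1−0.58) = 10.8333 °C.
With doubled surface-albedo: g' = 0.619, ΔT' = 4.55/(1−0.619) = 11.9423 °C.
Change = 11.9423 − 10.8333 = 1.11 °C.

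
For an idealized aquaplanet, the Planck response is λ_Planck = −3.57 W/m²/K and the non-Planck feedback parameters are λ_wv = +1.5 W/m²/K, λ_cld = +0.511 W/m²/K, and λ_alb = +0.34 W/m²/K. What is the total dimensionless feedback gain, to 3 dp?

Convert to gains: g_wv = 1.5/3.57 = 0.4202; g_cld = 0.511/3.57 = 0.1431; g_alb = 0.34/3.57 = 0.09524.
Total gain g = 0.65854.

0.659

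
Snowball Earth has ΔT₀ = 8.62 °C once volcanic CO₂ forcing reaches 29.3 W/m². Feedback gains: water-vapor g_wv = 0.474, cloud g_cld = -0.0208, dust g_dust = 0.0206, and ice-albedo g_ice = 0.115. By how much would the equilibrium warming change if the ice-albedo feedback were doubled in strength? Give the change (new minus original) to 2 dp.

8.14 °C

Original: g = 0.5888, ΔT = 8.62/(1−0.5888) = 20.9630 °C.
With doubled ice-albedo: g' = 0.7038, ΔT' = 8.62/(1−0.7038) = 29.1020 °C.
Change = 29.1020 − 20.9630 = 8.14 °C.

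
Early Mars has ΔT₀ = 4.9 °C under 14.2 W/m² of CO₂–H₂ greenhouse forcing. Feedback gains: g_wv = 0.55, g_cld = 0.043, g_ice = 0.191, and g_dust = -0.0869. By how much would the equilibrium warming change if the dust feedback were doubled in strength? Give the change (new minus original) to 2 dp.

-3.61 °C

Original: g = 0.6971, ΔT = 4.9/(1−0.6971) = 16.1770 °C.
With doubled dust: g' = 0.6102, ΔT' = 4.9/(1−0.6102) = 12.5705 °C.
Change = 12.5705 − 16.1770 = -3.61 °C.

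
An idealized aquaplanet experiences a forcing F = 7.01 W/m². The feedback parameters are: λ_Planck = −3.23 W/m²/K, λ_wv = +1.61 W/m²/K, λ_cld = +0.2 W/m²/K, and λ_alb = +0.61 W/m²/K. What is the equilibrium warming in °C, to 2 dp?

Net feedback parameter λ = (−3.23) + (+1.61) + (+0.2) + (+0.61) = -0.81 W/m²/K.
ΔT = −F/λ = −7.01/(-0.81) = 8.65 °C.

8.65 °C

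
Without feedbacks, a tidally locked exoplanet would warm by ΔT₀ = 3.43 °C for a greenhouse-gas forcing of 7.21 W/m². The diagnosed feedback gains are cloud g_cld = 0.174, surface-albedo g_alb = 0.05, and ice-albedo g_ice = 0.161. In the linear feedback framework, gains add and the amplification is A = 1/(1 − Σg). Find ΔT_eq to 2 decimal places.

Total gain g = 0.174 + 0.05 + 0.161 = 0.385.
Amplification A = 1/(1 − 0.385) = 1.626.
ΔT = 3.43 × 1.626 = 5.58 °C.

5.58 °C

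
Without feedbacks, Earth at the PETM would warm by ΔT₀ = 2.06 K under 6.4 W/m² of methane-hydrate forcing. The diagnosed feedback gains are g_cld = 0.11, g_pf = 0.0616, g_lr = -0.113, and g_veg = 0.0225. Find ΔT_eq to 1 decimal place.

Total gain g = 0.11 + 0.0616 − 0.113 + 0.0225 = 0.0811.
Amplification A = 1/(1 − 0.0811) = 1.088.
ΔT = 2.06 × 1.088 = 2.2 K.

2.2 K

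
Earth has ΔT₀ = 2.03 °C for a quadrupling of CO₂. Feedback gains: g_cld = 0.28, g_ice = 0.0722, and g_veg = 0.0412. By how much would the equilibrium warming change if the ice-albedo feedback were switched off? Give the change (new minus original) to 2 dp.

Original: g = 0.3934, ΔT = 2.03/(1−0.3934) = 3.3465 °C.
Without ice-albedo: g' = 0.3212, ΔT' = 2.03/(1−0.3212) = 2.9906 °C.
Change = 2.9906 − 3.3465 = -0.36 °C.

-0.36 °C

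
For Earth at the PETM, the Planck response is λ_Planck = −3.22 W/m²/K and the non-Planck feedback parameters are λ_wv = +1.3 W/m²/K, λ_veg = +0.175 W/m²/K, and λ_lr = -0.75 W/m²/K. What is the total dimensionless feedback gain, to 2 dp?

0.23

Convert to gains: g_wv = 1.3/3.22 = 0.4037; g_veg = 0.175/3.22 = 0.05435; g_lr = -0.75/3.22 = -0.2329.
Total gain g = 0.22515.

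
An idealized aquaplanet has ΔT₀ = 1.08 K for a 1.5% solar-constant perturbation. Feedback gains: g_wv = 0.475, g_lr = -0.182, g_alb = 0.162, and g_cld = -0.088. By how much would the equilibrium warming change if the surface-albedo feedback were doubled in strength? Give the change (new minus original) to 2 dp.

0.59 K

Original: g = 0.367, ΔT = 1.08/(1−0.367) = 1.7062 K.
With doubled surface-albedo: g' = 0.529, ΔT' = 1.08/(1−0.529) = 2.2930 K.
Change = 2.2930 − 1.7062 = 0.59 K.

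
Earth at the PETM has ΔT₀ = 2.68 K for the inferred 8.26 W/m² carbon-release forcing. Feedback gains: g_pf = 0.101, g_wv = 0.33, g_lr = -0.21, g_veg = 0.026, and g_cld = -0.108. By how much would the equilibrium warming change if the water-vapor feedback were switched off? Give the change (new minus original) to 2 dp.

-0.86 K

Original: g = 0.139, ΔT = 2.68/(1−0.139) = 3.1127 K.
Without water-vapor: g' = -0.191, ΔT' = 2.68/(1+0.191) = 2.2502 K.
Change = 2.2502 − 3.1127 = -0.86 K.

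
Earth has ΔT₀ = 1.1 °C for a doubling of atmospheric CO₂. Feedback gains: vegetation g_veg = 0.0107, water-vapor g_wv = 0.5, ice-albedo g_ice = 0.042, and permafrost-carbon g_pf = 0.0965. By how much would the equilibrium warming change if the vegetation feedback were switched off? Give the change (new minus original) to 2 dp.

Original: g = 0.6492, ΔT = 1.1/(1−0.6492) = 3.1357 °C.
Without vegetation: g' = 0.6385, ΔT' = 1.1/(1−0.6385) = 3.0429 °C.
Change = 3.0429 − 3.1357 = -0.09 °C.

-0.09 °C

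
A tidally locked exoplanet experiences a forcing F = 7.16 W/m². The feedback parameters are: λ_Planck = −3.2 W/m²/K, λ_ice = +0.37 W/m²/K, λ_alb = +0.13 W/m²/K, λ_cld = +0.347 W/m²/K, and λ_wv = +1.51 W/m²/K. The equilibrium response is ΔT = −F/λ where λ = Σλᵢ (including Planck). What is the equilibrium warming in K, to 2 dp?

Net feedback parameter λ = (−3.2) + (+0.37) + (+0.13) + (+0.347) + (+1.51) = -0.843 W/m²/K.
ΔT = −F/λ = −7.16/(-0.843) = 8.49 K.

8.49 K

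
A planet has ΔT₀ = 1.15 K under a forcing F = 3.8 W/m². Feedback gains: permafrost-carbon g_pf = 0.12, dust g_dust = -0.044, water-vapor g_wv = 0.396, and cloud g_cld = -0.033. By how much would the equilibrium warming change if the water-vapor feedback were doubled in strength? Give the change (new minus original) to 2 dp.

Original: g = 0.439, ΔT = 1.15/(1−0.439) = 2.0499 K.
With doubled water-vapor: g' = 0.835, ΔT' = 1.15/(1−0.835) = 6.9697 K.
Change = 6.9697 − 2.0499 = 4.92 K.

4.92 K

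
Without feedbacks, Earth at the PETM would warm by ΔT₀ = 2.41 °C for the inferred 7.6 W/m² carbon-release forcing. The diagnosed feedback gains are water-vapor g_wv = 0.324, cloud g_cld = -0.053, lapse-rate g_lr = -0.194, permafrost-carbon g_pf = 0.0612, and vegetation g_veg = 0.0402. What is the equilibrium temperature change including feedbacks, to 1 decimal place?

2.9 °C

Total gain g = 0.324 − 0.053 − 0.194 + 0.0612 + 0.0402 = 0.1784.
Amplification A = 1/(1 − 0.1784) = 1.217.
ΔT = 2.41 × 1.217 = 2.9 °C.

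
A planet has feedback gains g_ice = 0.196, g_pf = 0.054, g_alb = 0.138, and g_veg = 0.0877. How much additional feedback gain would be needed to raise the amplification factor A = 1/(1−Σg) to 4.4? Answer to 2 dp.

0.30

Current total gain = 0.4757.
Target gain for A = 4.4: g* = 1 − 1/4.4 = 0.7727.
Additional gain needed = 0.7727 − 0.4757 = 0.30.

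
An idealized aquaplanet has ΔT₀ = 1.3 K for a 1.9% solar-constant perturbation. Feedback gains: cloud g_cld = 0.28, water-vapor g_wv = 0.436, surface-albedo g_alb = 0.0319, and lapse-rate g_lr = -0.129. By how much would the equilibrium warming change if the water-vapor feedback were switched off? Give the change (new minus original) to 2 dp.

Original: g = 0.6189, ΔT = 1.3/(1−0.6189) = 3.4112 K.
Without water-vapor: g' = 0.1829, ΔT' = 1.3/(1−0.1829) = 1.5910 K.
Change = 1.5910 − 3.4112 = -1.82 K.

-1.82 K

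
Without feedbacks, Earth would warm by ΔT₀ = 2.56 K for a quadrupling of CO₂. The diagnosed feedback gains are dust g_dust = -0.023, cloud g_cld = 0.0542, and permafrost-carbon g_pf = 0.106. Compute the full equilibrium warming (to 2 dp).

Total gain g = -0.023 + 0.0542 + 0.106 = 0.1372.
Amplification A = 1/(1 − 0.1372) = 1.159.
ΔT = 2.56 × 1.159 = 2.97 K.

2.97 K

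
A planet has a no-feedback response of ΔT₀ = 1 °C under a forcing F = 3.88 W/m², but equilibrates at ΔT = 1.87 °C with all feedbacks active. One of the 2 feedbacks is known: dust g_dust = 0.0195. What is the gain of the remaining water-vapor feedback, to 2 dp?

Amplification A = ΔT/ΔT₀ = 1.87/1 = 1.87.
Total gain g = 1 − 1/A = 1 − 1/1.87 = 0.4652.
The known gain is 0.0195.
g_wv = 0.4652 − 0.0195 = 0.45.

0.45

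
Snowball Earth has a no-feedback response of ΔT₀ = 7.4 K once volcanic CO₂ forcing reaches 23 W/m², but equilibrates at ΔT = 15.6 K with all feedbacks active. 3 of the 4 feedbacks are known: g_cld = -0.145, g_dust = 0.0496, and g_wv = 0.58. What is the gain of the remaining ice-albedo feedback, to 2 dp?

Amplification A = ΔT/ΔT₀ = 15.6/7.4 = 2.108.
Total gain g = 1 − 1/A = 1 − 1/2.108 = 0.5256.
Known gains sum to -0.145 + 0.0496 + 0.58 = 0.4846.
g_ice = 0.5256 − 0.4846 = 0.04.

0.04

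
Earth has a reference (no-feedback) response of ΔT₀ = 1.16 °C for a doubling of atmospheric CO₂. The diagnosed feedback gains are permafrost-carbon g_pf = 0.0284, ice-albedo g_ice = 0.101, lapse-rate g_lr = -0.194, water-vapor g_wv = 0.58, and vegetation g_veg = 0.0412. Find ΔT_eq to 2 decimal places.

2.62 °C

Total gain g = 0.0284 + 0.101 − 0.194 + 0.58 + 0.0412 = 0.5566.
Amplification A = 1/(1 − 0.5566) = 2.255.
ΔT = 1.16 × 2.255 = 2.62 °C.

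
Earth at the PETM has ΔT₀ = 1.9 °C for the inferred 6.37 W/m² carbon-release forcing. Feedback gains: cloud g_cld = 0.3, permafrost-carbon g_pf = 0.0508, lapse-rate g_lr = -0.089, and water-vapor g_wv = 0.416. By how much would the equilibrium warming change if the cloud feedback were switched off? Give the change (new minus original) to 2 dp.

Original: g = 0.6778, ΔT = 1.9/(1−0.6778) = 5.8970 °C.
Without cloud: g' = 0.3778, ΔT' = 1.9/(1−0.3778) = 3.0537 °C.
Change = 3.0537 − 5.8970 = -2.84 °C.

-2.84 °C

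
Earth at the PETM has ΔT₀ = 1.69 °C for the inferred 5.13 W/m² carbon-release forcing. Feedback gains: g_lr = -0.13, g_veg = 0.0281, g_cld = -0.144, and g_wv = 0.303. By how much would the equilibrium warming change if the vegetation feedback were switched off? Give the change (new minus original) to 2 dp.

-0.05 °C

Original: g = 0.0571, ΔT = 1.69/(1−0.0571) = 1.7923 °C.
Without vegetation: g' = 0.029, ΔT' = 1.69/(1−0.029) = 1.7405 °C.
Change = 1.7405 − 1.7923 = -0.05 °C.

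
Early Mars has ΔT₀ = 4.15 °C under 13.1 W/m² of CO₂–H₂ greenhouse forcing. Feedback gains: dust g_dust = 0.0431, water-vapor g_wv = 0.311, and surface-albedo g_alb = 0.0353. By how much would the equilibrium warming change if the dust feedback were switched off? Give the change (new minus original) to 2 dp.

-0.45 °C

Original: g = 0.3894, ΔT = 4.15/(1−0.3894) = 6.7966 °C.
Without dust: g' = 0.3463, ΔT' = 4.15/(1−0.3463) = 6.3485 °C.
Change = 6.3485 − 6.7966 = -0.45 °C.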